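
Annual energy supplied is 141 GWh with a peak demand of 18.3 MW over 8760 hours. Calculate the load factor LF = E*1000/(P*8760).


LF = 141 * 1000 / (18.3 * 8760) = 0.8796


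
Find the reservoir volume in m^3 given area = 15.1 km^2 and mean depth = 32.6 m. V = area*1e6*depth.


V = 15.1 * 1e6 * 32.6 = 4.9226e+08 m^3


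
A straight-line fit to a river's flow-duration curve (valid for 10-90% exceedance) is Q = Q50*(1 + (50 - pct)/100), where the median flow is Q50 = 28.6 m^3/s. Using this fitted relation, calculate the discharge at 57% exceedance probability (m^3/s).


Q = 28.6 * (1 + (50 - 57)/100) = 26.5980 m^3/s


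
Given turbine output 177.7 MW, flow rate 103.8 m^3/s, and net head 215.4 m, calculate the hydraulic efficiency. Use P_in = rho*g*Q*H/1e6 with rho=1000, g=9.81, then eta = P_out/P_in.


P_in = 1000 * 9.81 * 103.8 * 215.4 / 1e6 = 219.3371 MW
eta = 177.7 / 219.3371 = 0.8102


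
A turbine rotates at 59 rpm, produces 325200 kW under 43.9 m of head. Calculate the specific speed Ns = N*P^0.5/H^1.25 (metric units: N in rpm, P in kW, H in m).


Ns = 59 * 325200^0.5 / 43.9^1.25 = 297.7465


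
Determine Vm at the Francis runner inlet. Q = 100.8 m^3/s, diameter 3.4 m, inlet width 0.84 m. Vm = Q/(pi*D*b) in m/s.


Vm = 100.8 / (pi * 3.4 * 0.84) = 11.2345 m/s


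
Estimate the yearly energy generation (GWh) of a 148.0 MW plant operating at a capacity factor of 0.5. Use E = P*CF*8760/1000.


E = 148.0 * 0.5 * 8760 / 1000 = 648.2400 GWh


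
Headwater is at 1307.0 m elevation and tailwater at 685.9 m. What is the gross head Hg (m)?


Hg = 1307.0 - 685.9 = 621.1000 m


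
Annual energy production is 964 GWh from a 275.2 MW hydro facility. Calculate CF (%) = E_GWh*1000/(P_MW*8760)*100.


CF = 964 * 1000 / (275.2 * 8760) * 100 = 39.9875 %


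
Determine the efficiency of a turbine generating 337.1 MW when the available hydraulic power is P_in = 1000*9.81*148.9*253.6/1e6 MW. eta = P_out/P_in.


P_in = 1000 * 9.81 * 148.9 * 253.6 / 1e6 = 370.4358 MW
eta = 337.1 / 370.4358 = 0.9100


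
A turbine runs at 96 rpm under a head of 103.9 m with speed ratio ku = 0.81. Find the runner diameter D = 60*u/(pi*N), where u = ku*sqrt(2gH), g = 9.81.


u = 0.81 * sqrt(2*9.81*103.9) = 36.5715 m/s
D = 60 * 36.5715 / (pi * 96) = 7.2757 m


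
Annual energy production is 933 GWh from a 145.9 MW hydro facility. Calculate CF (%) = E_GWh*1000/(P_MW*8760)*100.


CF = 933 * 1000 / (145.9 * 8760) * 100 = 72.9999 %


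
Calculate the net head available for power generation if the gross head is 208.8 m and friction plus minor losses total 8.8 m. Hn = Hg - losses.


Hn = 208.8 - 8.8 = 200.0000 m


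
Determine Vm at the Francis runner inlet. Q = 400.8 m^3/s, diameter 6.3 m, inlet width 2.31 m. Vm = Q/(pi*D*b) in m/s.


Vm = 400.8 / (pi * 6.3 * 2.31) = 8.7665 m/s


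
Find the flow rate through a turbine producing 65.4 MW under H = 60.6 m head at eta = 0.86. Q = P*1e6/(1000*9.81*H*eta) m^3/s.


Q = 65.4 * 1e6 / (1000 * 9.81 * 60.6 * 0.86) = 127.9198 m^3/s


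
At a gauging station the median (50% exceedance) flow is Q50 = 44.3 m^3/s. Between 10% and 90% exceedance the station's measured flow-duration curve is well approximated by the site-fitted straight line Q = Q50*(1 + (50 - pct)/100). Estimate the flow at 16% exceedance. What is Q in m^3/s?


Q = 44.3 * (1 + (50 - 16)/100) = 59.3620 m^3/s


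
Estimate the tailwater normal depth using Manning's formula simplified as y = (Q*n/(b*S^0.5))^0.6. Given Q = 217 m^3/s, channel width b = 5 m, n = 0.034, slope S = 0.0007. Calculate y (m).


y = (217 * 0.034 / (5 * 0.0007^0.5))^0.6 = 11.1648 m


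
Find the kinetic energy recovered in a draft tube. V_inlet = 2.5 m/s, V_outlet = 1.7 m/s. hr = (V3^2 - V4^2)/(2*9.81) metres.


hr = (2.5^2 - 1.7^2) / (2*9.81) = 0.1713 m


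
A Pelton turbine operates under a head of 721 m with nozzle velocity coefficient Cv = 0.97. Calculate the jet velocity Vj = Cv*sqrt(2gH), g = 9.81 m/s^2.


Vj = 0.97 * sqrt(2*9.81*721) = 115.3689 m/s


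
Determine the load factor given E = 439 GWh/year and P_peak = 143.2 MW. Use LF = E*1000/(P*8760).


LF = 439 * 1000 / (143.2 * 8760) = 0.3500


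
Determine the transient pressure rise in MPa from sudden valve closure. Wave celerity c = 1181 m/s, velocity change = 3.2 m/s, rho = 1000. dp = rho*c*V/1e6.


dp = 1000 * 1181 * 3.2 / 1e6 = 3.7792 MPa


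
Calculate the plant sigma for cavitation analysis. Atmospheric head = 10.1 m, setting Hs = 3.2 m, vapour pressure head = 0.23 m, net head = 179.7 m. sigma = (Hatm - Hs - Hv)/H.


sigma = (10.1 - 3.2 - 0.23) / 179.7 = 0.0371


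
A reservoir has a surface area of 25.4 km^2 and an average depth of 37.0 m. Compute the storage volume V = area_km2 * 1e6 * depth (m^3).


V = 25.4 * 1e6 * 37.0 = 9.3980e+08 m^3


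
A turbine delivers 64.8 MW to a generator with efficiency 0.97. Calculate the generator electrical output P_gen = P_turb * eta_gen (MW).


P_gen = 64.8 * 0.97 = 62.8560 MW


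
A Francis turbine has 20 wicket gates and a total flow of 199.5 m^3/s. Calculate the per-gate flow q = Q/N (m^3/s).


q = 199.5 / 20 = 9.9750 m^3/s


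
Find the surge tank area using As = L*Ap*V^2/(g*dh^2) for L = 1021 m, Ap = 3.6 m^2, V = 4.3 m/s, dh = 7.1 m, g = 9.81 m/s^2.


As = 1021 * 3.6 * 4.3^2 / (9.81 * 7.1^2) = 137.4293 m^2


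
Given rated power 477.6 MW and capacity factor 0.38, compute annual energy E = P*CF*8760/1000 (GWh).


E = 477.6 * 0.38 * 8760 / 1000 = 1589.8349 GWh


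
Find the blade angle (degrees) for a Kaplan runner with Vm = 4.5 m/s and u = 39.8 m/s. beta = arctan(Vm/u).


beta = arctan(4.5 / 39.8) = 6.4508 degrees


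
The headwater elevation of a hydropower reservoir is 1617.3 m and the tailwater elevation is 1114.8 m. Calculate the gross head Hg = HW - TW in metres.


Hg = 1617.3 - 1114.8 = 502.5000 m


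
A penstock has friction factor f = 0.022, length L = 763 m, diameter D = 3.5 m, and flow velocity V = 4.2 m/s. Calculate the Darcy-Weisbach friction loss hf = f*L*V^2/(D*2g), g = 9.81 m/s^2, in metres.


hf = 0.022 * 763 * 4.2^2 / (3.5 * 2 * 9.81) = 4.3120 m


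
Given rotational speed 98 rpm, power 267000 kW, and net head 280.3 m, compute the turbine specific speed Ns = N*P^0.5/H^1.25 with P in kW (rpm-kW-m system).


Ns = 98 * 267000^0.5 / 280.3^1.25 = 44.1522


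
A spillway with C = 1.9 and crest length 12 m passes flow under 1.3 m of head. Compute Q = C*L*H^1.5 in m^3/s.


Q = 1.9 * 12 * 1.3^1.5 = 33.7948 m^3/s


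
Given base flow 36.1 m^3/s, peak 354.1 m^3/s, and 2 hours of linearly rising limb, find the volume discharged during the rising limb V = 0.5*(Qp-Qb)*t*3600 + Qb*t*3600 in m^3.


V = 0.5*(354.1 - 36.1)*2*3600 + 36.1*2*3600 = 1.4047e+06 m^3


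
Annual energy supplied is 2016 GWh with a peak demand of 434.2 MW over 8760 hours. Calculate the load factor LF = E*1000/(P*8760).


LF = 2016 * 1000 / (434.2 * 8760) = 0.5300


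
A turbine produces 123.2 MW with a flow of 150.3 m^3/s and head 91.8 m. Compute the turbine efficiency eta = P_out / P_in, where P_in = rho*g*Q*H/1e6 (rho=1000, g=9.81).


P_in = 1000 * 9.81 * 150.3 * 91.8 / 1e6 = 135.3539 MW
eta = 123.2 / 135.3539 = 0.9102


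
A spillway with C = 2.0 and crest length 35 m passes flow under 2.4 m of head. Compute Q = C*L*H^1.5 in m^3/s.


Q = 2.0 * 35 * 2.4^1.5 = 260.2645 m^3/s


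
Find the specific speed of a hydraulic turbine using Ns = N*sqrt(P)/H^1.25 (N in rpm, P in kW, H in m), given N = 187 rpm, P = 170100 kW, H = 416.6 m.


Ns = 187 * 170100^0.5 / 416.6^1.25 = 40.9774


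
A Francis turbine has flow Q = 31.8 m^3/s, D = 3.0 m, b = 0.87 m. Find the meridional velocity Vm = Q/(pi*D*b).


Vm = 31.8 / (pi * 3.0 * 0.87) = 3.8783 m/s


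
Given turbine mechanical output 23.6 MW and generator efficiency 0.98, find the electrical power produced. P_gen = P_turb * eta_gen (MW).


P_gen = 23.6 * 0.98 = 23.1280 MW


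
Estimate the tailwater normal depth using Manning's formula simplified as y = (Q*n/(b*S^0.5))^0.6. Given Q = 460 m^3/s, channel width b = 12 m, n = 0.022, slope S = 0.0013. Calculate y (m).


y = (460 * 0.022 / (12 * 0.0013^0.5))^0.6 = 6.6285 m


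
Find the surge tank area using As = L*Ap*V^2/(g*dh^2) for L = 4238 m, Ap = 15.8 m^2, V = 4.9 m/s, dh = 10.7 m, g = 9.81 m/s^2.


As = 4238 * 15.8 * 4.9^2 / (9.81 * 10.7^2) = 1431.4416 m^2


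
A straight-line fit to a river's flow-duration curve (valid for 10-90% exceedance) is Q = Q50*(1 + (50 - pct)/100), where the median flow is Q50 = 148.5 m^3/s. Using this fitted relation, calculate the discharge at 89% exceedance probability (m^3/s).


Q = 148.5 * (1 + (50 - 89)/100) = 90.5850 m^3/s


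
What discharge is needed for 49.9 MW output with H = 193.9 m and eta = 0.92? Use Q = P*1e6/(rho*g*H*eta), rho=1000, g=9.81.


Q = 49.9 * 1e6 / (1000 * 9.81 * 193.9 * 0.92) = 28.5145 m^3/s


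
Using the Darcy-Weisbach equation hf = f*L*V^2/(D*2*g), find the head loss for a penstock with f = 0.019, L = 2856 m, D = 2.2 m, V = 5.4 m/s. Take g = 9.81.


hf = 0.019 * 2856 * 5.4^2 / (2.2 * 2 * 9.81) = 36.6587 m


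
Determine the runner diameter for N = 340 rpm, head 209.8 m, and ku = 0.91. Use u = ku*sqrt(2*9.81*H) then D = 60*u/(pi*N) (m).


u = 0.91 * sqrt(2*9.81*209.8) = 58.3840 m/s
D = 60 * 58.3840 / (pi * 340) = 3.2796 m


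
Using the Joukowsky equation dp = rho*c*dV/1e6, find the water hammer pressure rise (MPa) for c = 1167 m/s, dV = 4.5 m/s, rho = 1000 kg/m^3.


dp = 1000 * 1167 * 4.5 / 1e6 = 5.2515 MPa


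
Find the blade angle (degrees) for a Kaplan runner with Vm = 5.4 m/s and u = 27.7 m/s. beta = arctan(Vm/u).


beta = arctan(5.4 / 27.7) = 11.0312 degrees


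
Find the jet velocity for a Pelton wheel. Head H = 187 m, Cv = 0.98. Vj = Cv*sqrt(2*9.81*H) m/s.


Vj = 0.98 * sqrt(2*9.81*187) = 59.3603 m/s


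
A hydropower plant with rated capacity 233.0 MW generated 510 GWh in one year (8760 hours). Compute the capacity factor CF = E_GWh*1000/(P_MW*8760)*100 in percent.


CF = 510 * 1000 / (233.0 * 8760) * 100 = 24.9868 %


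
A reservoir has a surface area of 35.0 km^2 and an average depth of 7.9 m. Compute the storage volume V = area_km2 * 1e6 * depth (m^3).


V = 35.0 * 1e6 * 7.9 = 2.7650e+08 m^3


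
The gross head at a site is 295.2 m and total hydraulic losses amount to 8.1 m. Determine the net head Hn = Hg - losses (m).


Hn = 295.2 - 8.1 = 287.1000 m


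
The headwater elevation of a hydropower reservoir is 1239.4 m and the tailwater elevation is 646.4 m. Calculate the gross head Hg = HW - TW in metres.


Hg = 1239.4 - 646.4 = 593.0000 m


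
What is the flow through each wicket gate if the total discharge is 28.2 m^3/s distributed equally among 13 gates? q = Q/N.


q = 28.2 / 13 = 2.1692 m^3/s


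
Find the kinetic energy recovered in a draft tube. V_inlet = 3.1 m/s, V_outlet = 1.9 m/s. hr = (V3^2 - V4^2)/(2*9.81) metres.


hr = (3.1^2 - 1.9^2) / (2*9.81) = 0.3058 m


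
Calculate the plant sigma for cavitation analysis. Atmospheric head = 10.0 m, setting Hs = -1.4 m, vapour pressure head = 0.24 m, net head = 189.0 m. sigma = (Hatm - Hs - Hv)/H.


sigma = (10.0 - (-1.4) - 0.24) / 189.0 = 0.0590


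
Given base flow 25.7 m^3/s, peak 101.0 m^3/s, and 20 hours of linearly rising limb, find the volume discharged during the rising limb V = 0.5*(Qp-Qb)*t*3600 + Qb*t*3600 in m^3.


V = 0.5*(101.0 - 25.7)*20*3600 + 25.7*20*3600 = 4.5612e+06 m^3


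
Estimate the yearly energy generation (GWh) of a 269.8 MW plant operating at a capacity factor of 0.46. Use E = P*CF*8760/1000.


E = 269.8 * 0.46 * 8760 / 1000 = 1087.1861 GWh


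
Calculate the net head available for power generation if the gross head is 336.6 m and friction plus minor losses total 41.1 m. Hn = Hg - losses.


Hn = 336.6 - 41.1 = 295.5000 m


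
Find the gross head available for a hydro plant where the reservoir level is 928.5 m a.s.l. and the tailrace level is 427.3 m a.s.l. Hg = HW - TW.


Hg = 928.5 - 427.3 = 501.2000 m


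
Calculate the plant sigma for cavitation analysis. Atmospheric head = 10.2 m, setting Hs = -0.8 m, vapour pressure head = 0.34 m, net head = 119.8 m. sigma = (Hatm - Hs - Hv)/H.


sigma = (10.2 - (-0.8) - 0.34) / 119.8 = 0.0890


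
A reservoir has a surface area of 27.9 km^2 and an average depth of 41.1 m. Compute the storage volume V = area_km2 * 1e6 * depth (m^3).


V = 27.9 * 1e6 * 41.1 = 1.1467e+09 m^3


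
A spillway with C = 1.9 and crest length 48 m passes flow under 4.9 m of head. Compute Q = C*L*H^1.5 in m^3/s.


Q = 1.9 * 48 * 4.9^1.5 = 989.2110 m^3/s


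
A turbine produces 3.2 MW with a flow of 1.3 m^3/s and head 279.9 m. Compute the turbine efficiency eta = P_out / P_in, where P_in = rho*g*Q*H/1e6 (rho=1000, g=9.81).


P_in = 1000 * 9.81 * 1.3 * 279.9 / 1e6 = 3.5696 MW
eta = 3.2 / 3.5696 = 0.8965


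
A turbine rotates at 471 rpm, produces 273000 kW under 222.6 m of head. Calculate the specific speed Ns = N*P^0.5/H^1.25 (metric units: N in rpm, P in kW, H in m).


Ns = 471 * 273000^0.5 / 222.6^1.25 = 286.2172


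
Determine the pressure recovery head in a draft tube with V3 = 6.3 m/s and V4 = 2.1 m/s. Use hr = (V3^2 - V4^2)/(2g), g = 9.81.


hr = (6.3^2 - 2.1^2) / (2*9.81) = 1.7982 m


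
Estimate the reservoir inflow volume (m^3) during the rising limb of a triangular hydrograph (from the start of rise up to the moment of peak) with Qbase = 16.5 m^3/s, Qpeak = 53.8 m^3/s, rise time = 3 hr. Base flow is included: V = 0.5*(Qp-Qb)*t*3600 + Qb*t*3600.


V = 0.5*(53.8 - 16.5)*3*3600 + 16.5*3*3600 = 379620.0000 m^3


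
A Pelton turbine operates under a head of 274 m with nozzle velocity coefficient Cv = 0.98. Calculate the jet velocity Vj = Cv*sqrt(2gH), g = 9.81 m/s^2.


Vj = 0.98 * sqrt(2*9.81*274) = 71.8540 m/s


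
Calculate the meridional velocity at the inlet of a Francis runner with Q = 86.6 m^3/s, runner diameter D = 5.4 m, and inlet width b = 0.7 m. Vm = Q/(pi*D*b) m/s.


Vm = 86.6 / (pi * 5.4 * 0.7) = 7.2925 m/s


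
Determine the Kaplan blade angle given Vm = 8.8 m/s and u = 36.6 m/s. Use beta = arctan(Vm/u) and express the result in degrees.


beta = arctan(8.8 / 36.6) = 13.5194 degrees


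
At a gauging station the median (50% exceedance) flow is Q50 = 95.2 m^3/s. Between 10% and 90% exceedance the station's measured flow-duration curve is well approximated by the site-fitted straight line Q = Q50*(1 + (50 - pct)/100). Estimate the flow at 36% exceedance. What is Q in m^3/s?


Q = 95.2 * (1 + (50 - 36)/100) = 108.5280 m^3/s


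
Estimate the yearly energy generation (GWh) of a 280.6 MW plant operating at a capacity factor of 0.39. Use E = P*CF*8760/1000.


E = 280.6 * 0.39 * 8760 / 1000 = 958.6418 GWh


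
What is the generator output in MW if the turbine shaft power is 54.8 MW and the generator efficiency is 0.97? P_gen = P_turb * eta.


P_gen = 54.8 * 0.97 = 53.1560 MW


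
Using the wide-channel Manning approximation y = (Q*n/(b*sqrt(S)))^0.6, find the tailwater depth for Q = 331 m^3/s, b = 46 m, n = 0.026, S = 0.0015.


y = (331 * 0.026 / (46 * 0.0015^0.5))^0.6 = 2.5728 m


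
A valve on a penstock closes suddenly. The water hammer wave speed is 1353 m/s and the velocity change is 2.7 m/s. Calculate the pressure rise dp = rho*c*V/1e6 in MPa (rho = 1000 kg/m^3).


dp = 1000 * 1353 * 2.7 / 1e6 = 3.6531 MPa


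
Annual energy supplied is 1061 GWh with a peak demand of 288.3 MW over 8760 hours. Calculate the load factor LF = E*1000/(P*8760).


LF = 1061 * 1000 / (288.3 * 8760) = 0.4201


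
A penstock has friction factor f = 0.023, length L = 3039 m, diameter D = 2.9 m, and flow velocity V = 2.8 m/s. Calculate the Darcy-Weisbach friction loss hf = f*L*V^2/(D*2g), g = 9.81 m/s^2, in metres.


hf = 0.023 * 3039 * 2.8^2 / (2.9 * 2 * 9.81) = 9.6311 m


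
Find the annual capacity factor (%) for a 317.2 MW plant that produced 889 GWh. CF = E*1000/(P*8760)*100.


CF = 889 * 1000 / (317.2 * 8760) * 100 = 31.9937 %


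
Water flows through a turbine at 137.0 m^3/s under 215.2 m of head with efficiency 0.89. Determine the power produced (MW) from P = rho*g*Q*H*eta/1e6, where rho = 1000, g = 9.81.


P = 1000 * 9.81 * 137.0 * 215.2 * 0.89 / 1e6 = 257.4079 MW


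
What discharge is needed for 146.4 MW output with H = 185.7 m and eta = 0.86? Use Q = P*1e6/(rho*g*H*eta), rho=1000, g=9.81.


Q = 146.4 * 1e6 / (1000 * 9.81 * 185.7 * 0.86) = 93.4462 m^3/s


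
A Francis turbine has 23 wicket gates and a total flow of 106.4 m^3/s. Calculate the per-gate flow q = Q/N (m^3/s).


q = 106.4 / 23 = 4.6261 m^3/s


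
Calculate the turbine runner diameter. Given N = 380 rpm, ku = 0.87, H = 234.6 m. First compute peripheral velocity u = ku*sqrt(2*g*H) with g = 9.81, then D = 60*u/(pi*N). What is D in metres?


u = 0.87 * sqrt(2*9.81*234.6) = 59.0246 m/s
D = 60 * 59.0246 / (pi * 380) = 2.9665 m


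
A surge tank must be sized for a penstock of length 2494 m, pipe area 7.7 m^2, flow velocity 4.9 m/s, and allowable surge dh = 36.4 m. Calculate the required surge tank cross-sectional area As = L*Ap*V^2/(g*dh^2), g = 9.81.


As = 2494 * 7.7 * 4.9^2 / (9.81 * 36.4^2) = 35.4738 m^2


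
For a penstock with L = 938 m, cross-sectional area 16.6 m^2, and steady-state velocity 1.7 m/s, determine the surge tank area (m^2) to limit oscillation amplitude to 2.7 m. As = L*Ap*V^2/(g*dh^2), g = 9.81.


As = 938 * 16.6 * 1.7^2 / (9.81 * 2.7^2) = 629.2341 m^2


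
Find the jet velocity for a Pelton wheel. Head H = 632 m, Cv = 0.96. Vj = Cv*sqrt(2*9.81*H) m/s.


Vj = 0.96 * sqrt(2*9.81*632) = 106.9004 m/s


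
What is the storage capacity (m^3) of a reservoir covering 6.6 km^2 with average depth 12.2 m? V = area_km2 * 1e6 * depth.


V = 6.6 * 1e6 * 12.2 = 8.0520e+07 m^3


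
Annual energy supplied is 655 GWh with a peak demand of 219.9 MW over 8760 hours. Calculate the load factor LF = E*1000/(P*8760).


LF = 655 * 1000 / (219.9 * 8760) = 0.3400


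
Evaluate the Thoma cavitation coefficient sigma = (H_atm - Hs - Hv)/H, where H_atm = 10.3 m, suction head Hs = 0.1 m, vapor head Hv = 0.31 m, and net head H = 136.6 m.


sigma = (10.3 - 0.1 - 0.31) / 136.6 = 0.0724


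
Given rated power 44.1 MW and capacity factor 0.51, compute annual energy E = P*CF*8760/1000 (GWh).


E = 44.1 * 0.51 * 8760 / 1000 = 197.0212 GWh


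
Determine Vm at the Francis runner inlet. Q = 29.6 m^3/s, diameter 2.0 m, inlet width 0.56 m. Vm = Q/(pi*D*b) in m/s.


Vm = 29.6 / (pi * 2.0 * 0.56) = 8.4125 m/s


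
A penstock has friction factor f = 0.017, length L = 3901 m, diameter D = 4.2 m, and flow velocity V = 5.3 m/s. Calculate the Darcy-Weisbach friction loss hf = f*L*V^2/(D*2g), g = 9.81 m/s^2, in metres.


hf = 0.017 * 3901 * 5.3^2 / (4.2 * 2 * 9.81) = 22.6062 m


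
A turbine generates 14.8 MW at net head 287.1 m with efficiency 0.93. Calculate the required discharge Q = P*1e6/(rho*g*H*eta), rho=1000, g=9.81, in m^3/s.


Q = 14.8 * 1e6 / (1000 * 9.81 * 287.1 * 0.93) = 5.6504 m^3/s


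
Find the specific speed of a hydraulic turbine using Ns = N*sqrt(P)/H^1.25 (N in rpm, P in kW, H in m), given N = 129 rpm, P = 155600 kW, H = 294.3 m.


Ns = 129 * 155600^0.5 / 294.3^1.25 = 41.7452


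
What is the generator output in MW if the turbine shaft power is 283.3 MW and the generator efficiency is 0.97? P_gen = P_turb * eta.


P_gen = 283.3 * 0.97 = 274.8010 MW


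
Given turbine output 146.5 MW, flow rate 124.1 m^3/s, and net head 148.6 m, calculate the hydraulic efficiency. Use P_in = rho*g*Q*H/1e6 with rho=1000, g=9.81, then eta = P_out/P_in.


P_in = 1000 * 9.81 * 124.1 * 148.6 / 1e6 = 180.9088 MW
eta = 146.5 / 180.9088 = 0.8098


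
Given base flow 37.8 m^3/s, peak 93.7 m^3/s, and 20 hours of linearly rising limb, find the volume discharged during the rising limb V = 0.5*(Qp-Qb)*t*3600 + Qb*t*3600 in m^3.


V = 0.5*(93.7 - 37.8)*20*3600 + 37.8*20*3600 = 4.7340e+06 m^3


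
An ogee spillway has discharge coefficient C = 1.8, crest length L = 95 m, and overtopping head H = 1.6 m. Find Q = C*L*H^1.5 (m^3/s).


Q = 1.8 * 95 * 1.6^1.5 = 346.0797 m^3/s


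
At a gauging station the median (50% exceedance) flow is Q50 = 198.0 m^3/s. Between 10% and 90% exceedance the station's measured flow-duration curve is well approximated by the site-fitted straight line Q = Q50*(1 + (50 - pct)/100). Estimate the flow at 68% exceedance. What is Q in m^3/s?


Q = 198.0 * (1 + (50 - 68)/100) = 162.3600 m^3/s


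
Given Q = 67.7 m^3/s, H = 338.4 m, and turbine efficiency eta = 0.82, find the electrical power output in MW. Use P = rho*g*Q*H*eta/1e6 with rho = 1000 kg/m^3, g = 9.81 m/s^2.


P = 1000 * 9.81 * 67.7 * 338.4 * 0.82 / 1e6 = 184.2900 MW


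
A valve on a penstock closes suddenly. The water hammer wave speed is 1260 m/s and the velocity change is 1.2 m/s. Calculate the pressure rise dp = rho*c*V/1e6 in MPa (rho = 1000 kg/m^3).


dp = 1000 * 1260 * 1.2 / 1e6 = 1.5120 MPa


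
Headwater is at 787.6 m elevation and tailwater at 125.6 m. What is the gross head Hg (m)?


Hg = 787.6 - 125.6 = 662.0000 m


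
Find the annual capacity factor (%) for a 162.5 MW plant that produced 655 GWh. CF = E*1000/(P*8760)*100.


CF = 655 * 1000 / (162.5 * 8760) * 100 = 46.0133 %


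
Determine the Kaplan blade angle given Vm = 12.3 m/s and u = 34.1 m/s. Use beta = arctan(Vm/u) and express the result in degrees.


beta = arctan(12.3 / 34.1) = 19.8346 degrees


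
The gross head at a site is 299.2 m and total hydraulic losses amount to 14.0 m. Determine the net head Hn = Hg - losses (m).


Hn = 299.2 - 14.0 = 285.2000 m


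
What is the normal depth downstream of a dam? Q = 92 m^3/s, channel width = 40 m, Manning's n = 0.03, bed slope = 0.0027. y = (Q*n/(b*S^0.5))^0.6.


y = (92 * 0.03 / (40 * 0.0027^0.5))^0.6 = 1.1855 m


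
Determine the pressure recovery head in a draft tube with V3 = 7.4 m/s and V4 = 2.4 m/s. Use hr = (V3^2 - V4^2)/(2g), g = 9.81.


hr = (7.4^2 - 2.4^2) / (2*9.81) = 2.4975 m


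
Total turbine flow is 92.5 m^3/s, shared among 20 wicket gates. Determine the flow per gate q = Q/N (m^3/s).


q = 92.5 / 20 = 4.6250 m^3/s


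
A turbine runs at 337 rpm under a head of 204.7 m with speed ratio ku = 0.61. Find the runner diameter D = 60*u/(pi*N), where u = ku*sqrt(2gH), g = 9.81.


u = 0.61 * sqrt(2*9.81*204.7) = 38.6579 m/s
D = 60 * 38.6579 / (pi * 337) = 2.1908 m


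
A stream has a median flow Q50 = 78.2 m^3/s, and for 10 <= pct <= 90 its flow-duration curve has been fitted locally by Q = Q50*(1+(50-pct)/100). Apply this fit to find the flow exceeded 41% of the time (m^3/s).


Q = 78.2 * (1 + (50 - 41)/100) = 85.2380 m^3/s


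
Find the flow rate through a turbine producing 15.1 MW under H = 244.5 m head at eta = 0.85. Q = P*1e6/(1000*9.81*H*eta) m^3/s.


Q = 15.1 * 1e6 / (1000 * 9.81 * 244.5 * 0.85) = 7.4065 m^3/s


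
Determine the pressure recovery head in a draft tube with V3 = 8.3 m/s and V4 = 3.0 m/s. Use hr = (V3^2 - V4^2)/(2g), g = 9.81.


hr = (8.3^2 - 3.0^2) / (2*9.81) = 3.0525 m


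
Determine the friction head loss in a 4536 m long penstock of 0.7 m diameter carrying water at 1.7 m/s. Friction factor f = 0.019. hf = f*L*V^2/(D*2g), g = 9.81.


hf = 0.019 * 4536 * 1.7^2 / (0.7 * 2 * 9.81) = 18.1354 m


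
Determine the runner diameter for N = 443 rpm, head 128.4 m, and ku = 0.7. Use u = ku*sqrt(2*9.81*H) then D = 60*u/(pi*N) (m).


u = 0.7 * sqrt(2*9.81*128.4) = 35.1342 m/s
D = 60 * 35.1342 / (pi * 443) = 1.5147 m


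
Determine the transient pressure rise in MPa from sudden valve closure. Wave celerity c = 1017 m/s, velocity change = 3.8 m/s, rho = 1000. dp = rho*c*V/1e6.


dp = 1000 * 1017 * 3.8 / 1e6 = 3.8646 MPa


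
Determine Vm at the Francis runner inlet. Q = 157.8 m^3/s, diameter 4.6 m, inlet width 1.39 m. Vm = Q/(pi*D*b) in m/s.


Vm = 157.8 / (pi * 4.6 * 1.39) = 7.8557 m/s


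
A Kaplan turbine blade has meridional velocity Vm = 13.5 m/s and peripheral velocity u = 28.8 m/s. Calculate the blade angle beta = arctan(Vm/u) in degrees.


beta = arctan(13.5 / 28.8) = 25.1148 degrees


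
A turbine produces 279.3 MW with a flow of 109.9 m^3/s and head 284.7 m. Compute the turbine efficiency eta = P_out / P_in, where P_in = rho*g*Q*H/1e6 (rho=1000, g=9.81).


P_in = 1000 * 9.81 * 109.9 * 284.7 / 1e6 = 306.9405 MW
eta = 279.3 / 306.9405 = 0.9099


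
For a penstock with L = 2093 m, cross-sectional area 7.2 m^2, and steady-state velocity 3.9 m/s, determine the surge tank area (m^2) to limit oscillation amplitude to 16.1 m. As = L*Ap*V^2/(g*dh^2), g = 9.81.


As = 2093 * 7.2 * 3.9^2 / (9.81 * 16.1^2) = 90.1385 m^2


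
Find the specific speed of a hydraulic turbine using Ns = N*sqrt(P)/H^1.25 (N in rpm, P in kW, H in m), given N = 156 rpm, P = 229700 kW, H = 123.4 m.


Ns = 156 * 229700^0.5 / 123.4^1.25 = 181.7863


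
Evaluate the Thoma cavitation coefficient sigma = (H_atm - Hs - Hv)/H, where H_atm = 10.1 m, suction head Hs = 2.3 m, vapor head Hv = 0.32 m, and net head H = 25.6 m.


sigma = (10.1 - 2.3 - 0.32) / 25.6 = 0.2922


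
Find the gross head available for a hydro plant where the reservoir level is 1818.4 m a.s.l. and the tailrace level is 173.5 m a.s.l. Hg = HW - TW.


Hg = 1818.4 - 173.5 = 1644.9000 m


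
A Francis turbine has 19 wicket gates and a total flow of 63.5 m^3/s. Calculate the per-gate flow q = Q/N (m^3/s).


q = 63.5 / 19 = 3.3421 m^3/s


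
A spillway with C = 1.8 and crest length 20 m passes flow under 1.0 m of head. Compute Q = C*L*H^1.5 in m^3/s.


Q = 1.8 * 20 * 1.0^1.5 = 36.0000 m^3/s


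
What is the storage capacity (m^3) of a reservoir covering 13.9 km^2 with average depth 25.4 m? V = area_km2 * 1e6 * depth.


V = 13.9 * 1e6 * 25.4 = 3.5306e+08 m^3


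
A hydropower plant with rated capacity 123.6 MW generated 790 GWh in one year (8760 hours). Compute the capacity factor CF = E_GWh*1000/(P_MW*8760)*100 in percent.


CF = 790 * 1000 / (123.6 * 8760) * 100 = 72.9633 %


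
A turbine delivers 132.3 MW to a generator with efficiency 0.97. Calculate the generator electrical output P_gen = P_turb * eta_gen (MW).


P_gen = 132.3 * 0.97 = 128.3310 MW


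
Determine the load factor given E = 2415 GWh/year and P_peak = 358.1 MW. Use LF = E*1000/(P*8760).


LF = 2415 * 1000 / (358.1 * 8760) = 0.7699


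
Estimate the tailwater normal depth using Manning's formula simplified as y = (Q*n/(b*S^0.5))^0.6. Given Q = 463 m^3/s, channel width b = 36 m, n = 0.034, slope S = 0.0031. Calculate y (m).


y = (463 * 0.034 / (36 * 0.0031^0.5))^0.6 = 3.4439 m


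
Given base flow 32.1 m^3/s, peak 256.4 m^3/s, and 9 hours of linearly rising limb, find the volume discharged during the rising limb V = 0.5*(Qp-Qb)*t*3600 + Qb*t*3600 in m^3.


V = 0.5*(256.4 - 32.1)*9*3600 + 32.1*9*3600 = 4.6737e+06 m^3


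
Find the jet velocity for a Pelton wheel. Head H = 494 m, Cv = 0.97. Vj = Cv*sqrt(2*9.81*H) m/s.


Vj = 0.97 * sqrt(2*9.81*494) = 95.4959 m/s


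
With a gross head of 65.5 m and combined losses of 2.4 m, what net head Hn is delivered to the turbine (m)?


Hn = 65.5 - 2.4 = 63.1000 m


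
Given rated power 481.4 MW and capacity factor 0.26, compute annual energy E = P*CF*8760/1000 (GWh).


E = 481.4 * 0.26 * 8760 / 1000 = 1096.4366 GWh


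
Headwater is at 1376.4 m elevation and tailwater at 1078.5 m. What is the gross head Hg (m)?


Hg = 1376.4 - 1078.5 = 297.9000 m


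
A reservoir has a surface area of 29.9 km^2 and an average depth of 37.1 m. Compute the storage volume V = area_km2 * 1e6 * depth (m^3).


V = 29.9 * 1e6 * 37.1 = 1.1093e+09 m^3


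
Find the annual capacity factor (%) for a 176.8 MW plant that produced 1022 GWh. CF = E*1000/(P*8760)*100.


CF = 1022 * 1000 / (176.8 * 8760) * 100 = 65.9879 %


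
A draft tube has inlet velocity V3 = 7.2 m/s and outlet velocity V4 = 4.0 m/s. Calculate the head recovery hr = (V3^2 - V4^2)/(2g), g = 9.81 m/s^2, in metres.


hr = (7.2^2 - 4.0^2) / (2*9.81) = 1.8267 m


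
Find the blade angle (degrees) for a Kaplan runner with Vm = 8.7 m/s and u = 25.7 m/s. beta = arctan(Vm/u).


beta = arctan(8.7 / 25.7) = 18.7021 degrees


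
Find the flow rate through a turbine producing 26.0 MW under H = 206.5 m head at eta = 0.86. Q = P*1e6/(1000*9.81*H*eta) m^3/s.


Q = 26.0 * 1e6 / (1000 * 9.81 * 206.5 * 0.86) = 14.9240 m^3/s


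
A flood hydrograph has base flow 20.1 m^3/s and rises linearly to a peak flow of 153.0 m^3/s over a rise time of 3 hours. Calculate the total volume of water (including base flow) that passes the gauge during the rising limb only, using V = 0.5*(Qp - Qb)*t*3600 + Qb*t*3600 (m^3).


V = 0.5*(153.0 - 20.1)*3*3600 + 20.1*3*3600 = 934740.0000 m^3


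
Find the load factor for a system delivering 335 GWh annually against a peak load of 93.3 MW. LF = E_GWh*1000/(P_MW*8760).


LF = 335 * 1000 / (93.3 * 8760) = 0.4099


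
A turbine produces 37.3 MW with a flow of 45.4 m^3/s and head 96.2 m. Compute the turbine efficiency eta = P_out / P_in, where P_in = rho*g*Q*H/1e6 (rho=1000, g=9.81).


P_in = 1000 * 9.81 * 45.4 * 96.2 / 1e6 = 42.8450 MW
eta = 37.3 / 42.8450 = 0.8706


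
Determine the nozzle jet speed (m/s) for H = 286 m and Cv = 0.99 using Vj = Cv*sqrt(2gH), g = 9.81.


Vj = 0.99 * sqrt(2*9.81*286) = 74.1597 m/s


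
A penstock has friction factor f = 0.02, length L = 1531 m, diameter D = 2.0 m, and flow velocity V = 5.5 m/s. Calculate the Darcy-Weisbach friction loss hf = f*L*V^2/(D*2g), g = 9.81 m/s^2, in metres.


hf = 0.02 * 1531 * 5.5^2 / (2.0 * 2 * 9.81) = 23.6049 m


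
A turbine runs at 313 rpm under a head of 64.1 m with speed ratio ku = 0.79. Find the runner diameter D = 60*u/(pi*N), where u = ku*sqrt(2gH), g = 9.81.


u = 0.79 * sqrt(2*9.81*64.1) = 28.0160 m/s
D = 60 * 28.0160 / (pi * 313) = 1.7095 m


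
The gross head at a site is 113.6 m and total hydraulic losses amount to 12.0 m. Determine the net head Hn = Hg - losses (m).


Hn = 113.6 - 12.0 = 101.6000 m


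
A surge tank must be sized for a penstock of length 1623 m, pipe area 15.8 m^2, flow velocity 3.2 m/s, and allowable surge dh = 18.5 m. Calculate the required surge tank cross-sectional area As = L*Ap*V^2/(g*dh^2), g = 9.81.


As = 1623 * 15.8 * 3.2^2 / (9.81 * 18.5^2) = 78.2101 m^2


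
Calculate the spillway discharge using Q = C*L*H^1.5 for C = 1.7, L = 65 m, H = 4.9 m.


Q = 1.7 * 65 * 4.9^1.5 = 1198.5507 m^3/s


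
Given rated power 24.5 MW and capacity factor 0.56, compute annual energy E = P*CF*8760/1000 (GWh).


E = 24.5 * 0.56 * 8760 / 1000 = 120.1872 GWh


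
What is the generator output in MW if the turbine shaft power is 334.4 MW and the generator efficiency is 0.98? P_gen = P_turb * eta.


P_gen = 334.4 * 0.98 = 327.7120 MW


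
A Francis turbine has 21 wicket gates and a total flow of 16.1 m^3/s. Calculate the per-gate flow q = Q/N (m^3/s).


q = 16.1 / 21 = 0.7667 m^3/s


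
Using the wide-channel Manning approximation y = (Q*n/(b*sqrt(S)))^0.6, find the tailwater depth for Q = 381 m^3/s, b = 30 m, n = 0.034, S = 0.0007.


y = (381 * 0.034 / (30 * 0.0007^0.5))^0.6 = 5.3412 m


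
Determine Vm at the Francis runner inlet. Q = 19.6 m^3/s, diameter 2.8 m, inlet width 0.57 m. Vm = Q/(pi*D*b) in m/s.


Vm = 19.6 / (pi * 2.8 * 0.57) = 3.9091 m/s


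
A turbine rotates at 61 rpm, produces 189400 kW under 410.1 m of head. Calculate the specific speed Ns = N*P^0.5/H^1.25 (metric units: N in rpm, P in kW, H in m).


Ns = 61 * 189400^0.5 / 410.1^1.25 = 14.3849


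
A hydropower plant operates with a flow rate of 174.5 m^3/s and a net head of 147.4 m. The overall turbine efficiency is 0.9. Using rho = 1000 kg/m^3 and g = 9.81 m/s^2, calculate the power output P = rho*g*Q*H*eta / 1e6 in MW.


P = 1000 * 9.81 * 174.5 * 147.4 * 0.9 / 1e6 = 227.0934 MW


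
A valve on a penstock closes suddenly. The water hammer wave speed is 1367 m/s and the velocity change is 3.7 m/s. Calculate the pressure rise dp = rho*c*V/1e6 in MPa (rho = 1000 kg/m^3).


dp = 1000 * 1367 * 3.7 / 1e6 = 5.0579 MPa


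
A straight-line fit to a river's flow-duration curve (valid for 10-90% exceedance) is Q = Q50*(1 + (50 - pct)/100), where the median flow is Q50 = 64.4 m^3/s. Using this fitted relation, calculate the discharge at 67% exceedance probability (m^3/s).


Q = 64.4 * (1 + (50 - 67)/100) = 53.4520 m^3/s


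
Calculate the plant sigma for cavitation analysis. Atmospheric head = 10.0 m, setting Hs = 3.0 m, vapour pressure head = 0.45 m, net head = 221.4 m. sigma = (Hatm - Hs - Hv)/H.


sigma = (10.0 - 3.0 - 0.45) / 221.4 = 0.0296


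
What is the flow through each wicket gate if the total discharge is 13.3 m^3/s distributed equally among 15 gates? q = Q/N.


q = 13.3 / 15 = 0.8867 m^3/s


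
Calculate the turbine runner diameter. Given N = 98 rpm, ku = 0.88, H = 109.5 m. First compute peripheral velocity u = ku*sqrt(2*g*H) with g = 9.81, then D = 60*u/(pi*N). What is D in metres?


u = 0.88 * sqrt(2*9.81*109.5) = 40.7886 m/s
D = 60 * 40.7886 / (pi * 98) = 7.9490 m


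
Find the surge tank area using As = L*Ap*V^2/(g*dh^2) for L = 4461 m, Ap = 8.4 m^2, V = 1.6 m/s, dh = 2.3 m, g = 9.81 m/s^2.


As = 4461 * 8.4 * 1.6^2 / (9.81 * 2.3^2) = 1848.5312 m^2


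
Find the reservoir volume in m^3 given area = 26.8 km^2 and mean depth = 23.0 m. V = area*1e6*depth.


V = 26.8 * 1e6 * 23.0 = 6.1640e+08 m^3


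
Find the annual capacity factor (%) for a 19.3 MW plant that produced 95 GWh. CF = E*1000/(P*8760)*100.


CF = 95 * 1000 / (19.3 * 8760) * 100 = 56.1904 %


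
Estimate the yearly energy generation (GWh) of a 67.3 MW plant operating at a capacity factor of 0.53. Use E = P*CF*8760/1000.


E = 67.3 * 0.53 * 8760 / 1000 = 312.4604 GWh


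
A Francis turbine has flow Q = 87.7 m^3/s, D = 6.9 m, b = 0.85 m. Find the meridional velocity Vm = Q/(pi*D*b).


Vm = 87.7 / (pi * 6.9 * 0.85) = 4.7597 m/s


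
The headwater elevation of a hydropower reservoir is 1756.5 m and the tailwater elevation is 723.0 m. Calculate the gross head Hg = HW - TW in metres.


Hg = 1756.5 - 723.0 = 1033.5000 m


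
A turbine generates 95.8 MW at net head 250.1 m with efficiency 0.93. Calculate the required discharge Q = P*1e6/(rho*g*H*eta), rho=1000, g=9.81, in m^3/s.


Q = 95.8 * 1e6 / (1000 * 9.81 * 250.1 * 0.93) = 41.9856 m^3/s


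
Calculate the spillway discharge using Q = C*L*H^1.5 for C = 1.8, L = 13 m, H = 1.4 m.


Q = 1.8 * 13 * 1.4^1.5 = 38.7622 m^3/s


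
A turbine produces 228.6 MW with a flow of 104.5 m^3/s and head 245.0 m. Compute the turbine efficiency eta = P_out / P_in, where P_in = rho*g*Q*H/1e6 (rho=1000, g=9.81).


P_in = 1000 * 9.81 * 104.5 * 245.0 / 1e6 = 251.1605 MW
eta = 228.6 / 251.1605 = 0.9102


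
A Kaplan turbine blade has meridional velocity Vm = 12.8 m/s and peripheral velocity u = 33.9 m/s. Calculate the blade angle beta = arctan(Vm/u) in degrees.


beta = arctan(12.8 / 33.9) = 20.6856 degrees


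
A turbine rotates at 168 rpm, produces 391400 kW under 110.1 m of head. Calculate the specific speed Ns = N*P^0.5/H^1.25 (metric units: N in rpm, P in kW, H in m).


Ns = 168 * 391400^0.5 / 110.1^1.25 = 294.7037


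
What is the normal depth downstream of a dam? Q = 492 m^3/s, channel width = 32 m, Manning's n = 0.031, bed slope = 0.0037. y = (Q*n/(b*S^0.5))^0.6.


y = (492 * 0.031 / (32 * 0.0037^0.5))^0.6 = 3.4391 m


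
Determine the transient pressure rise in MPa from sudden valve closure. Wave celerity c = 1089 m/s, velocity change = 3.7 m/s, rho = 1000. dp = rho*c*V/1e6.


dp = 1000 * 1089 * 3.7 / 1e6 = 4.0293 MPa


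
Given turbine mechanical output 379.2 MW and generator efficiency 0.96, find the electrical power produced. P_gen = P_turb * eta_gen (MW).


P_gen = 379.2 * 0.96 = 364.0320 MW


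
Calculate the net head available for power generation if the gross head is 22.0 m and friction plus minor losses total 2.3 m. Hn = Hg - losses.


Hn = 22.0 - 2.3 = 19.7000 m


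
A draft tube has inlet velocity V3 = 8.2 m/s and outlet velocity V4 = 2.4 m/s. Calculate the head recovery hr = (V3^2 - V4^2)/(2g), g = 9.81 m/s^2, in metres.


hr = (8.2^2 - 2.4^2) / (2*9.81) = 3.1335 m


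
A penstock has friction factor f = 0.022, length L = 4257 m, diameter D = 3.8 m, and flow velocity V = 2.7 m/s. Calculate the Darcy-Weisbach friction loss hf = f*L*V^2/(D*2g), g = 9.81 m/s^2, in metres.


hf = 0.022 * 4257 * 2.7^2 / (3.8 * 2 * 9.81) = 9.1574 m


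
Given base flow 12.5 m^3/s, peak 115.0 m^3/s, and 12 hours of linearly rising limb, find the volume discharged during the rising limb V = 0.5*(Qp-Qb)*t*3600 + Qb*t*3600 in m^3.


V = 0.5*(115.0 - 12.5)*12*3600 + 12.5*12*3600 = 2.7540e+06 m^3


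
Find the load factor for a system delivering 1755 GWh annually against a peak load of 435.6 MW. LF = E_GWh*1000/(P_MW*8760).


LF = 1755 * 1000 / (435.6 * 8760) = 0.4599


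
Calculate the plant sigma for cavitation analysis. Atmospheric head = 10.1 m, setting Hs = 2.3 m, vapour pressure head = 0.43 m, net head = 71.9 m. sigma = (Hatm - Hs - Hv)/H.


sigma = (10.1 - 2.3 - 0.43) / 71.9 = 0.1025


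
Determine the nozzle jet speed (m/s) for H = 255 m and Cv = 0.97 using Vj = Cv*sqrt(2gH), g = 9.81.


Vj = 0.97 * sqrt(2*9.81*255) = 68.6106 m/s


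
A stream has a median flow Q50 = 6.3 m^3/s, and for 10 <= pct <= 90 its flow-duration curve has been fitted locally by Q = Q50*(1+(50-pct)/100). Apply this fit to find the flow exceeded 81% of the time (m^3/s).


Q = 6.3 * (1 + (50 - 81)/100) = 4.3470 m^3/s


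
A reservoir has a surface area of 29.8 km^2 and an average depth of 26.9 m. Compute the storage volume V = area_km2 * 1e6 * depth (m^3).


V = 29.8 * 1e6 * 26.9 = 8.0162e+08 m^3


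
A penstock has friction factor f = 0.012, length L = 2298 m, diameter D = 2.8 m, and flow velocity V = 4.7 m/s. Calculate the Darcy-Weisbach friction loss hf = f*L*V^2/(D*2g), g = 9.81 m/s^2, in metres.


hf = 0.012 * 2298 * 4.7^2 / (2.8 * 2 * 9.81) = 11.0884 m


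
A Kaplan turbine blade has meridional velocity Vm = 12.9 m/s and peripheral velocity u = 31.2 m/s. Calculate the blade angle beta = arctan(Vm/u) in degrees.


beta = arctan(12.9 / 31.2) = 22.4632 degrees


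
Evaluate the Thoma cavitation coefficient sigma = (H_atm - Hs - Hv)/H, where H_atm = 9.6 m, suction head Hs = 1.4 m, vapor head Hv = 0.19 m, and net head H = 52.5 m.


sigma = (9.6 - 1.4 - 0.19) / 52.5 = 0.1526


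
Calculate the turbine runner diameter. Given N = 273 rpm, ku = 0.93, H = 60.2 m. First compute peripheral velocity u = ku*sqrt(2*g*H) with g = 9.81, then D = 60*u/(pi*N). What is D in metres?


u = 0.93 * sqrt(2*9.81*60.2) = 31.9618 m/s
D = 60 * 31.9618 / (pi * 273) = 2.2360 m


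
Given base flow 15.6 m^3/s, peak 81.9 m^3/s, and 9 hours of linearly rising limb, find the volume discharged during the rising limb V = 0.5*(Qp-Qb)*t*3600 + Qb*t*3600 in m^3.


V = 0.5*(81.9 - 15.6)*9*3600 + 15.6*9*3600 = 1.5795e+06 m^3


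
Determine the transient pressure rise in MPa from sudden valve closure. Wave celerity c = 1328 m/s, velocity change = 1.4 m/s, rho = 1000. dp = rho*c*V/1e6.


dp = 1000 * 1328 * 1.4 / 1e6 = 1.8592 MPa


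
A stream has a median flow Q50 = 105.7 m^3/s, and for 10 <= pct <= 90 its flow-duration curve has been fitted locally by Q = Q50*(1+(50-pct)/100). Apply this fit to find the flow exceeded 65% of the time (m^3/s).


Q = 105.7 * (1 + (50 - 65)/100) = 89.8450 m^3/s
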